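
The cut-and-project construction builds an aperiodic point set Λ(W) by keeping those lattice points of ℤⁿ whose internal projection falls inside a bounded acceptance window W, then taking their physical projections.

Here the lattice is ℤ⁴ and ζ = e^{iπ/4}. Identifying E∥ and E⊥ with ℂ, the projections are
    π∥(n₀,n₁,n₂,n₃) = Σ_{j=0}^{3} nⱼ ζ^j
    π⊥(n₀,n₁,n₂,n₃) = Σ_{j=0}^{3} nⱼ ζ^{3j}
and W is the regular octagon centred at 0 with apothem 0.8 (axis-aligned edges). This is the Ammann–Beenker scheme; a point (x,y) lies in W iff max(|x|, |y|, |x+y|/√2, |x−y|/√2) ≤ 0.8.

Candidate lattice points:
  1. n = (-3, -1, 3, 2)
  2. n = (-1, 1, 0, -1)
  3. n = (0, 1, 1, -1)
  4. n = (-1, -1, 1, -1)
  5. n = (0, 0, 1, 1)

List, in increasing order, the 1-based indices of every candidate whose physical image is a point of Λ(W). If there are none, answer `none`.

π⊥(n) = n₀ + n₁ζ³ + n₂ζ⁶ + n₃ζ⁹ where ζ = e^{iπ/4}.
candidate 1: n = (-3, -1, 3, 2) → π⊥ ≈ (-0.878680, -2.292893); max(|x|,|y|,|x±y|/√2) = 2.292893 > 0.8 ⇒ ∉ W
candidate 2: n = (-1, 1, 0, -1) → π⊥ ≈ (-2.414214, +0.000000); max(|x|,|y|,|x±y|/√2) = 2.414214 > 0.8 ⇒ ∉ W
candidate 3: n = (0, 1, 1, -1) → π⊥ ≈ (-1.414214, -1.000000); max(|x|,|y|,|x±y|/√2) = 1.707107 > 0.8 ⇒ ∉ W
candidate 4: n = (-1, -1, 1, -1) → π⊥ ≈ (-1.000000, -2.414214); max(|x|,|y|,|x±y|/√2) = 2.414214 > 0.8 ⇒ ∉ W
candidate 5: n = (0, 0, 1, 1) → π⊥ ≈ (+0.707107, -0.292893); max(|x|,|y|,|x±y|/√2) = 0.707107 ≤ 0.8 ⇒ ∈ W

5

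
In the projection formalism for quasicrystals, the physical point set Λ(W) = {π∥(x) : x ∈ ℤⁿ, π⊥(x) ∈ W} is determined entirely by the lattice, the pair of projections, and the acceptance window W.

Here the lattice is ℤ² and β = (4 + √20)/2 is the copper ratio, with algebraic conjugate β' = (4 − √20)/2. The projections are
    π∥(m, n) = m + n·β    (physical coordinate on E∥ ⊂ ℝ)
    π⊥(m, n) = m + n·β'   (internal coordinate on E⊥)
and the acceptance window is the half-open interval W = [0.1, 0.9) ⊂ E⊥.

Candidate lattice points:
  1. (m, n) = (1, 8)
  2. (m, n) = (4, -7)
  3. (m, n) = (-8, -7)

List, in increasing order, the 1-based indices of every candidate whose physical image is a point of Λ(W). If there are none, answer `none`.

Numerically β ≈ 4.236068 and β' = −1/β ≈ -0.236068.
#1 (1,8): internal coord 1 + (8)·β' = -0.888544; -0.888544 ∉ [0.1, 0.9) → out
#2 (4,-7): internal coord 4 + (-7)·β' = +5.652476; +5.652476 ∉ [0.1, 0.9) → out
#3 (-8,-7): internal coord -8 + (-7)·β' = -6.347524; -6.347524 ∉ [0.1, 0.9) → out

none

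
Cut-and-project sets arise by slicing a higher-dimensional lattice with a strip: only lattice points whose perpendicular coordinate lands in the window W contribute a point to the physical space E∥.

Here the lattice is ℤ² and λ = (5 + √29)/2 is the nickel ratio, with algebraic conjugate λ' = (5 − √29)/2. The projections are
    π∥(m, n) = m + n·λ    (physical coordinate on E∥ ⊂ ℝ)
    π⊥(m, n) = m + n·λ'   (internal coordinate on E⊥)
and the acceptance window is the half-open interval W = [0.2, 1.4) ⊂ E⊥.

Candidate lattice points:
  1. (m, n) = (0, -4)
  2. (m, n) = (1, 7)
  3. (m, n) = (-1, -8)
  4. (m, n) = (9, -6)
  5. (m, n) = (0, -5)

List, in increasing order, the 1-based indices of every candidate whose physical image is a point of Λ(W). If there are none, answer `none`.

Compute λ' = (5−√29)/2 = -0.192582, so π⊥(m,n) = m -0.192582·n.
[1] lift (0,-4): star map gives 0.770330; window check 0.2 ≤ 0.770330 < 1.4 is true → IN Λ
[2] lift (1,7): star map gives -0.348077; window check 0.2 ≤ -0.348077 < 1.4 is false → out
[3] lift (-1,-8): star map gives 0.540659; window check 0.2 ≤ 0.540659 < 1.4 is true → IN Λ
[4] lift (9,-6): star map gives 10.155494; window check 0.2 ≤ 10.155494 < 1.4 is false → out
[5] lift (0,-5): star map gives 0.962912; window check 0.2 ≤ 0.962912 < 1.4 is true → IN Λ

1, 3, 5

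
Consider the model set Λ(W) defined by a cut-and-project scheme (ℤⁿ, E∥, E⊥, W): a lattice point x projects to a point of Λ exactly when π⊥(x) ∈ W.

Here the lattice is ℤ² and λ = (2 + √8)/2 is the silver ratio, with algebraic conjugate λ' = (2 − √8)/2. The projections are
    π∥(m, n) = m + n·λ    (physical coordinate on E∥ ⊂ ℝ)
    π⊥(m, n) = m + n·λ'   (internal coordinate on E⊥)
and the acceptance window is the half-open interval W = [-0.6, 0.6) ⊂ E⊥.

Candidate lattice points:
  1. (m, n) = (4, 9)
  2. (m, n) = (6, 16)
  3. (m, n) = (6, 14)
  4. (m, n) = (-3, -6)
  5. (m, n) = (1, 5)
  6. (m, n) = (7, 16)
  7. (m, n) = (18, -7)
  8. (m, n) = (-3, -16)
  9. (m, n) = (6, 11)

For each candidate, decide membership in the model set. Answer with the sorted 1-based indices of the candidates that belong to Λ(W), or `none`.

Compute λ' = (2−√8)/2 = -0.41421, so π⊥(m,n) = m -0.41421·n.
[1] lift (4,9): star map gives 0.27208; window check -0.6 ≤ 0.27208 < 0.6 is true → IN Λ
[2] lift (6,16): star map gives -0.62742; window check -0.6 ≤ -0.62742 < 0.6 is false → out
[3] lift (6,14): star map gives 0.20101; window check -0.6 ≤ 0.20101 < 0.6 is true → IN Λ
[4] lift (-3,-6): star map gives -0.51472; window check -0.6 ≤ -0.51472 < 0.6 is true → IN Λ
[5] lift (1,5): star map gives -1.07107; window check -0.6 ≤ -1.07107 < 0.6 is false → out
[6] lift (7,16): star map gives 0.37258; window check -0.6 ≤ 0.37258 < 0.6 is true → IN Λ
[7] lift (18,-7): star map gives 20.89949; window check -0.6 ≤ 20.89949 < 0.6 is false → out
[8] lift (-3,-16): star map gives 3.62742; window check -0.6 ≤ 3.62742 < 0.6 is false → out
[9] lift (6,11): star map gives 1.44365; window check -0.6 ≤ 1.44365 < 0.6 is false → out

1, 3, 4, 6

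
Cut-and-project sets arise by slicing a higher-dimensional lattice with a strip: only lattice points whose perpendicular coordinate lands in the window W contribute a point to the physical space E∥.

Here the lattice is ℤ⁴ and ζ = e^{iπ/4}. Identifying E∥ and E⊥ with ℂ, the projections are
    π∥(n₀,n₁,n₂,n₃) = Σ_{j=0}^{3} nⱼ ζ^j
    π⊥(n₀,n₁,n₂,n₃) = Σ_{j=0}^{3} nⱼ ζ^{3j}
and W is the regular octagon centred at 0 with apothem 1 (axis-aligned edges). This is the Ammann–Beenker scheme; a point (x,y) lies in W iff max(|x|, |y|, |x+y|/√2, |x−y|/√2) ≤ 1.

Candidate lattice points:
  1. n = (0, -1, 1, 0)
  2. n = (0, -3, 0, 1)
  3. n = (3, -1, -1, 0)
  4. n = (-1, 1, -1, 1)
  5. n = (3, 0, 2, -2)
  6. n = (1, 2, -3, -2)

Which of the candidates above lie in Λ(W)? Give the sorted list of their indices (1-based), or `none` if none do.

π⊥(n) = n₀ + n₁ζ³ + n₂ζ⁶ + n₃ζ⁹ where ζ = e^{iπ/4}.
#1 (0, -1, 1, 0): internal (0.7071, -1.7071); octagon support 1.7071 vs apothem 1 → ∉ W
#2 (0, -3, 0, 1): internal (2.8284, -1.4142); octagon support 3.0000 vs apothem 1 → ∉ W
#3 (3, -1, -1, 0): internal (3.7071, 0.2929); octagon support 3.7071 vs apothem 1 → ∉ W
#4 (-1, 1, -1, 1): internal (-1.0000, 2.4142); octagon support 2.4142 vs apothem 1 → ∉ W
#5 (3, 0, 2, -2): internal (1.5858, -3.4142); octagon support 3.5355 vs apothem 1 → ∉ W
#6 (1, 2, -3, -2): internal (-1.8284, 3.0000); octagon support 3.4142 vs apothem 1 → ∉ W

none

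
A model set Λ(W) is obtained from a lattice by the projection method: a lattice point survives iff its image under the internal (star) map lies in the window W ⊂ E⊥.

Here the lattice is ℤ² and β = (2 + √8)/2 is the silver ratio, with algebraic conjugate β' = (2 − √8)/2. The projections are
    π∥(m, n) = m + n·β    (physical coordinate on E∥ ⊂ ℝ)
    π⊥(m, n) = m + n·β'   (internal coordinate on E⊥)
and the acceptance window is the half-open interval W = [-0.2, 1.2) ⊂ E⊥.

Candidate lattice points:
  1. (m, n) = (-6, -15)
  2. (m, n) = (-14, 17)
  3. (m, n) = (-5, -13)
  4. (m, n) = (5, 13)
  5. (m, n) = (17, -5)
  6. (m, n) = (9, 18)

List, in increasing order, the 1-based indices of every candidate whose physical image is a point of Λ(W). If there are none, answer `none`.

1, 3

β' = (2−√8)/2 ≈ -0.4142.
#1 (-6,-15): internal coord -6 + (-15)·β' = +0.2132; +0.2132 ∈ [-0.2, 1.2) → IN Λ
#2 (-14,17): internal coord -14 + (17)·β' = -21.0416; -21.0416 ∉ [-0.2, 1.2) → out
#3 (-5,-13): internal coord -5 + (-13)·β' = +0.3848; +0.3848 ∈ [-0.2, 1.2) → IN Λ
#4 (5,13): internal coord 5 + (13)·β' = -0.3848; -0.3848 ∉ [-0.2, 1.2) → out
#5 (17,-5): internal coord 17 + (-5)·β' = +19.0711; +19.0711 ∉ [-0.2, 1.2) → out
#6 (9,18): internal coord 9 + (18)·β' = +1.5442; +1.5442 ∉ [-0.2, 1.2) → out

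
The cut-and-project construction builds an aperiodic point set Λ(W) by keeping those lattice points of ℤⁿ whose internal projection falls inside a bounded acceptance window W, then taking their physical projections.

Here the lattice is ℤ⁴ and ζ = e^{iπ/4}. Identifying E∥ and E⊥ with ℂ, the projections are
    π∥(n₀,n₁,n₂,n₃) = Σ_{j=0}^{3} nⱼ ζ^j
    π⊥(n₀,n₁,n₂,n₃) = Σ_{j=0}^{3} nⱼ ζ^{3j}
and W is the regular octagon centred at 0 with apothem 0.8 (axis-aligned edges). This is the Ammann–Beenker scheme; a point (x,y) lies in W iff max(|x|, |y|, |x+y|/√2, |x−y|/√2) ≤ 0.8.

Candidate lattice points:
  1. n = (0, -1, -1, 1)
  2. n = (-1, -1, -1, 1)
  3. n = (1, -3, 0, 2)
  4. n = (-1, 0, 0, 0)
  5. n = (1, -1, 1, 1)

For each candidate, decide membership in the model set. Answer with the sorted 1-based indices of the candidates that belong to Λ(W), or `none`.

none

With ζ = e^{iπ/4} the internal vectors are ζ^0,ζ^3,ζ^6,ζ^9.
#1 (0, -1, -1, 1): internal (1.414214, 1.000000); octagon support 1.707107 vs apothem 0.8 → ∉ W
#2 (-1, -1, -1, 1): internal (0.414214, 1.000000); octagon support 1.000000 vs apothem 0.8 → ∉ W
#3 (1, -3, 0, 2): internal (4.535534, -0.707107); octagon support 4.535534 vs apothem 0.8 → ∉ W
#4 (-1, 0, 0, 0): internal (-1.000000, 0.000000); octagon support 1.000000 vs apothem 0.8 → ∉ W
#5 (1, -1, 1, 1): internal (2.414214, -1.000000); octagon support 2.414214 vs apothem 0.8 → ∉ W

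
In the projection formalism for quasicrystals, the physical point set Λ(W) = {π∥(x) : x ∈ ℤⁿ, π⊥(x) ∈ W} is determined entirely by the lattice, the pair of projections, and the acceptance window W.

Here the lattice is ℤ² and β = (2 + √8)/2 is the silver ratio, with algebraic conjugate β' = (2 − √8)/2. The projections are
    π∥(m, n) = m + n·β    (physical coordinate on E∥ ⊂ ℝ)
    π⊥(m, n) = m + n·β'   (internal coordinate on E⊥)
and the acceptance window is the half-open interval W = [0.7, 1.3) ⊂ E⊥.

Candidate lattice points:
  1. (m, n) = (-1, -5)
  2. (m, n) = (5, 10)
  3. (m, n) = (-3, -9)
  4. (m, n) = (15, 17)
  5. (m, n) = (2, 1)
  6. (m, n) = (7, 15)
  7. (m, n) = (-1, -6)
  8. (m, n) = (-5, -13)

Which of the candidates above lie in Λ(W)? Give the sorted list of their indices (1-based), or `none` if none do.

Compute β' = (2−√8)/2 = -0.4142, so π⊥(m,n) = m -0.4142·n.
candidate 1: (m,n)=(-1,-5) → π∥ = -1-5·β ≈ -13.0711, π⊥ = -1-5·β' ≈ 1.0711 ∈ [0.7, 1.3) ⇒ IN Λ
candidate 2: (m,n)=(5,10) → π∥ = 5+10·β ≈ 29.1421, π⊥ = 5+10·β' ≈ 0.8579 ∈ [0.7, 1.3) ⇒ IN Λ
candidate 3: (m,n)=(-3,-9) → π∥ = -3-9·β ≈ -24.7279, π⊥ = -3-9·β' ≈ 0.7279 ∈ [0.7, 1.3) ⇒ IN Λ
candidate 4: (m,n)=(15,17) → π∥ = 15+17·β ≈ 56.0416, π⊥ = 15+17·β' ≈ 7.9584 ∉ [0.7, 1.3) ⇒ out
candidate 5: (m,n)=(2,1) → π∥ = 2+1·β ≈ 4.4142, π⊥ = 2+1·β' ≈ 1.5858 ∉ [0.7, 1.3) ⇒ out
candidate 6: (m,n)=(7,15) → π∥ = 7+15·β ≈ 43.2132, π⊥ = 7+15·β' ≈ 0.7868 ∈ [0.7, 1.3) ⇒ IN Λ
candidate 7: (m,n)=(-1,-6) → π∥ = -1-6·β ≈ -15.4853, π⊥ = -1-6·β' ≈ 1.4853 ∉ [0.7, 1.3) ⇒ out
candidate 8: (m,n)=(-5,-13) → π∥ = -5-13·β ≈ -36.3848, π⊥ = -5-13·β' ≈ 0.3848 ∉ [0.7, 1.3) ⇒ out

1, 2, 3, 6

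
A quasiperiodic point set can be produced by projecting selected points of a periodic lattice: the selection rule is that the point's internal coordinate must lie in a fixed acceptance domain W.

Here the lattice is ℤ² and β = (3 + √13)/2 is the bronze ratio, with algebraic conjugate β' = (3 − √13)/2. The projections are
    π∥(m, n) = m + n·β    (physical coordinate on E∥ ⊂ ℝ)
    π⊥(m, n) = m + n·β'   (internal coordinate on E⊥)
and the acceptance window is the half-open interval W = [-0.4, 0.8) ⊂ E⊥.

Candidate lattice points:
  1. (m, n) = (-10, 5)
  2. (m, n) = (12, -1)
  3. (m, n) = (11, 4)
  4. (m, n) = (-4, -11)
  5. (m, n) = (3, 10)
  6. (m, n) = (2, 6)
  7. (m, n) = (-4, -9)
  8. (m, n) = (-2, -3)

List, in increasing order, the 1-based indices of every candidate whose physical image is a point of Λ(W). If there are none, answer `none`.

5, 6

β' = (3−√13)/2 ≈ -0.30278.
#1 (-10,5): internal coord -10 + (5)·β' = -11.51388; -11.51388 ∉ [-0.4, 0.8) → out
#2 (12,-1): internal coord 12 + (-1)·β' = +12.30278; +12.30278 ∉ [-0.4, 0.8) → out
#3 (11,4): internal coord 11 + (4)·β' = +9.78890; +9.78890 ∉ [-0.4, 0.8) → out
#4 (-4,-11): internal coord -4 + (-11)·β' = -0.66947; -0.66947 ∉ [-0.4, 0.8) → out
#5 (3,10): internal coord 3 + (10)·β' = -0.02776; -0.02776 ∈ [-0.4, 0.8) → IN Λ
#6 (2,6): internal coord 2 + (6)·β' = +0.18335; +0.18335 ∈ [-0.4, 0.8) → IN Λ
#7 (-4,-9): internal coord -4 + (-9)·β' = -1.27502; -1.27502 ∉ [-0.4, 0.8) → out
#8 (-2,-3): internal coord -2 + (-3)·β' = -1.09167; -1.09167 ∉ [-0.4, 0.8) → out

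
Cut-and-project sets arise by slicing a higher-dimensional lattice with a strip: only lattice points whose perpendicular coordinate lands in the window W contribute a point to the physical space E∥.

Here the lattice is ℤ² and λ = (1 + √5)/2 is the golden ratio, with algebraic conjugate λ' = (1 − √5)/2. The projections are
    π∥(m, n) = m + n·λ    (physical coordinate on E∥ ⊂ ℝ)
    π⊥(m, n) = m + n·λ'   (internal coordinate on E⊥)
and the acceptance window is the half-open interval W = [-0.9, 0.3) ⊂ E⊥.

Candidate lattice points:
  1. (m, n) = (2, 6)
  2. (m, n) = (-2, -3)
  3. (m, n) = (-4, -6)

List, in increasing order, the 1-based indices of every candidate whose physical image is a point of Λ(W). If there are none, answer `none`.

Numerically λ ≈ 1.6180 and λ' = −1/λ ≈ -0.6180.
[1] lift (2,6): star map gives -1.7082; window check -0.9 ≤ -1.7082 < 0.3 is false → out
[2] lift (-2,-3): star map gives -0.1459; window check -0.9 ≤ -0.1459 < 0.3 is true → IN Λ
[3] lift (-4,-6): star map gives -0.2918; window check -0.9 ≤ -0.2918 < 0.3 is true → IN Λ

2, 3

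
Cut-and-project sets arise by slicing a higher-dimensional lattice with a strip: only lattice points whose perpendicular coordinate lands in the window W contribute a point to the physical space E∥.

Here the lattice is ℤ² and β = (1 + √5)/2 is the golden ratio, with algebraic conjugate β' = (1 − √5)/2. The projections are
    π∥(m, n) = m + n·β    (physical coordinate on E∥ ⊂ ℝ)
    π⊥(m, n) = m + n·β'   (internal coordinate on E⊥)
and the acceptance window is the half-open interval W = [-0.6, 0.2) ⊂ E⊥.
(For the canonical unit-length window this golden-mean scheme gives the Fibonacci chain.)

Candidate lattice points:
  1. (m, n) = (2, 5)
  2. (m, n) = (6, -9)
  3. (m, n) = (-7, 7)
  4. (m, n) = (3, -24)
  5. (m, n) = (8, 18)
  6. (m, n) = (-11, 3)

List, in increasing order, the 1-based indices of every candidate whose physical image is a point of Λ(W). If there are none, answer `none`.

Numerically β ≈ 1.618034 and β' = −1/β ≈ -0.618034.
[1] lift (2,5): star map gives -1.090170; window check -0.6 ≤ -1.090170 < 0.2 is false → out
[2] lift (6,-9): star map gives 11.562306; window check -0.6 ≤ 11.562306 < 0.2 is false → out
[3] lift (-7,7): star map gives -11.326238; window check -0.6 ≤ -11.326238 < 0.2 is false → out
[4] lift (3,-24): star map gives 17.832816; window check -0.6 ≤ 17.832816 < 0.2 is false → out
[5] lift (8,18): star map gives -3.124612; window check -0.6 ≤ -3.124612 < 0.2 is false → out
[6] lift (-11,3): star map gives -12.854102; window check -0.6 ≤ -12.854102 < 0.2 is false → out

none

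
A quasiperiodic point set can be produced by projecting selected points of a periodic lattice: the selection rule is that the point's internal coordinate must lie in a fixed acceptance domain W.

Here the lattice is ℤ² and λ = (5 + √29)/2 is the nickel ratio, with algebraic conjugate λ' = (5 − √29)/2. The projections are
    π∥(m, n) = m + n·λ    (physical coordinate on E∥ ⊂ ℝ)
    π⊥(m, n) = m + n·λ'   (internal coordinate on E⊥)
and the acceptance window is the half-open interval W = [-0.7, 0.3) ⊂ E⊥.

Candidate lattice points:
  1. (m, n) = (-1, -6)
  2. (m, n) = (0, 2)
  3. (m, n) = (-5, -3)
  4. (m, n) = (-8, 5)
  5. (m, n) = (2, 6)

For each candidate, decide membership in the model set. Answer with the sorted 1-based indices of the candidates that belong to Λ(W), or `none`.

1, 2

λ' = (5−√29)/2 ≈ -0.192582.
[1] lift (-1,-6): star map gives 0.155494; window check -0.7 ≤ 0.155494 < 0.3 is true → IN Λ
[2] lift (0,2): star map gives -0.385165; window check -0.7 ≤ -0.385165 < 0.3 is true → IN Λ
[3] lift (-5,-3): star map gives -4.422253; window check -0.7 ≤ -4.422253 < 0.3 is false → out
[4] lift (-8,5): star map gives -8.962912; window check -0.7 ≤ -8.962912 < 0.3 is false → out
[5] lift (2,6): star map gives 0.844506; window check -0.7 ≤ 0.844506 < 0.3 is false → out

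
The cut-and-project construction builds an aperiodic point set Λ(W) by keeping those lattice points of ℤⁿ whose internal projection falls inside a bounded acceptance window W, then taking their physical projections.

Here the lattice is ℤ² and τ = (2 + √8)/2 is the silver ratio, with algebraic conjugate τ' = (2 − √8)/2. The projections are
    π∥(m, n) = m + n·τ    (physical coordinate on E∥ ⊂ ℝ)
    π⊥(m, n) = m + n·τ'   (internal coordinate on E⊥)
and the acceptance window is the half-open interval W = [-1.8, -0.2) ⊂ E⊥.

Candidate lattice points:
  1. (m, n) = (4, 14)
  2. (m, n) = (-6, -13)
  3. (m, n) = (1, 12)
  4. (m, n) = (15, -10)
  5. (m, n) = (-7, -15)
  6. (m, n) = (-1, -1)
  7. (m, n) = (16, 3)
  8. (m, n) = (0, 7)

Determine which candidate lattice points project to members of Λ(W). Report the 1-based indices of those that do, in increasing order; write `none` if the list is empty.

1, 2, 5, 6

Numerically τ ≈ 2.4142 and τ' = −1/τ ≈ -0.4142.
[1] lift (4,14): star map gives -1.7990; window check -1.8 ≤ -1.7990 < -0.2 is true → IN Λ
[2] lift (-6,-13): star map gives -0.6152; window check -1.8 ≤ -0.6152 < -0.2 is true → IN Λ
[3] lift (1,12): star map gives -3.9706; window check -1.8 ≤ -3.9706 < -0.2 is false → out
[4] lift (15,-10): star map gives 19.1421; window check -1.8 ≤ 19.1421 < -0.2 is false → out
[5] lift (-7,-15): star map gives -0.7868; window check -1.8 ≤ -0.7868 < -0.2 is true → IN Λ
[6] lift (-1,-1): star map gives -0.5858; window check -1.8 ≤ -0.5858 < -0.2 is true → IN Λ
[7] lift (16,3): star map gives 14.7574; window check -1.8 ≤ 14.7574 < -0.2 is false → out
[8] lift (0,7): star map gives -2.8995; window check -1.8 ≤ -2.8995 < -0.2 is false → out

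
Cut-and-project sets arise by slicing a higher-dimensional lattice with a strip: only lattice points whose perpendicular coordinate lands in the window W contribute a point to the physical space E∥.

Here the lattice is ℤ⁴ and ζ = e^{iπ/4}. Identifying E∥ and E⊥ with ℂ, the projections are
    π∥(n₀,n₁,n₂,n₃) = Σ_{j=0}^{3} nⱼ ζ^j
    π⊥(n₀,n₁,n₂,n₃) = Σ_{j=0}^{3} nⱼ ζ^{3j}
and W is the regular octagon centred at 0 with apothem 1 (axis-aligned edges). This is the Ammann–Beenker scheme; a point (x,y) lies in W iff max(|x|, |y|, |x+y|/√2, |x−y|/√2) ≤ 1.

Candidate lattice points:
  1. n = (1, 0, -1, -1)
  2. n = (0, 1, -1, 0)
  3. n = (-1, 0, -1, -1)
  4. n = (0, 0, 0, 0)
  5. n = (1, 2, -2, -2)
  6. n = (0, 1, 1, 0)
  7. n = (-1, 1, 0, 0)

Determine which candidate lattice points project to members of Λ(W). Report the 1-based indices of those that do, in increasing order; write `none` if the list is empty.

1, 4, 6

Internal map: ζ^{3j} for j=0..3 gives (1,0), (−√2/2,√2/2), (0,−1), (√2/2,√2/2).
candidate 1: n = (1, 0, -1, -1) → π⊥ ≈ (+0.2929, +0.2929); max(|x|,|y|,|x±y|/√2) = 0.4142 ≤ 1 ⇒ ∈ W
candidate 2: n = (0, 1, -1, 0) → π⊥ ≈ (-0.7071, +1.7071); max(|x|,|y|,|x±y|/√2) = 1.7071 > 1 ⇒ ∉ W
candidate 3: n = (-1, 0, -1, -1) → π⊥ ≈ (-1.7071, +0.2929); max(|x|,|y|,|x±y|/√2) = 1.7071 > 1 ⇒ ∉ W
candidate 4: n = (0, 0, 0, 0) → π⊥ ≈ (+0.0000, +0.0000); max(|x|,|y|,|x±y|/√2) = 0.0000 ≤ 1 ⇒ ∈ W
candidate 5: n = (1, 2, -2, -2) → π⊥ ≈ (-1.8284, +2.0000); max(|x|,|y|,|x±y|/√2) = 2.7071 > 1 ⇒ ∉ W
candidate 6: n = (0, 1, 1, 0) → π⊥ ≈ (-0.7071, -0.2929); max(|x|,|y|,|x±y|/√2) = 0.7071 ≤ 1 ⇒ ∈ W
candidate 7: n = (-1, 1, 0, 0) → π⊥ ≈ (-1.7071, +0.7071); max(|x|,|y|,|x±y|/√2) = 1.7071 > 1 ⇒ ∉ W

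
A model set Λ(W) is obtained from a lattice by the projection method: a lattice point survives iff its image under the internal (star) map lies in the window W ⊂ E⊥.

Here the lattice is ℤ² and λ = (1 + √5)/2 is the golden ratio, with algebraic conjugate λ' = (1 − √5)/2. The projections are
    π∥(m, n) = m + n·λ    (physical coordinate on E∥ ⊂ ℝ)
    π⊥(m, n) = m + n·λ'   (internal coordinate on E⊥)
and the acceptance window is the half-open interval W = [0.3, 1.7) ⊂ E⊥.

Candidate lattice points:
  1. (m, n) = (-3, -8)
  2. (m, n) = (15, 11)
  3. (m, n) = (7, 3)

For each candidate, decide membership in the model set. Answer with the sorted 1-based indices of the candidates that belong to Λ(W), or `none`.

Compute λ' = (1−√5)/2 = -0.6180, so π⊥(m,n) = m -0.6180·n.
candidate 1: (m,n)=(-3,-8) → π∥ = -3-8·λ ≈ -15.9443, π⊥ = -3-8·λ' ≈ 1.9443 ∉ [0.3, 1.7) ⇒ out
candidate 2: (m,n)=(15,11) → π∥ = 15+11·λ ≈ 32.7984, π⊥ = 15+11·λ' ≈ 8.2016 ∉ [0.3, 1.7) ⇒ out
candidate 3: (m,n)=(7,3) → π∥ = 7+3·λ ≈ 11.8541, π⊥ = 7+3·λ' ≈ 5.1459 ∉ [0.3, 1.7) ⇒ out

none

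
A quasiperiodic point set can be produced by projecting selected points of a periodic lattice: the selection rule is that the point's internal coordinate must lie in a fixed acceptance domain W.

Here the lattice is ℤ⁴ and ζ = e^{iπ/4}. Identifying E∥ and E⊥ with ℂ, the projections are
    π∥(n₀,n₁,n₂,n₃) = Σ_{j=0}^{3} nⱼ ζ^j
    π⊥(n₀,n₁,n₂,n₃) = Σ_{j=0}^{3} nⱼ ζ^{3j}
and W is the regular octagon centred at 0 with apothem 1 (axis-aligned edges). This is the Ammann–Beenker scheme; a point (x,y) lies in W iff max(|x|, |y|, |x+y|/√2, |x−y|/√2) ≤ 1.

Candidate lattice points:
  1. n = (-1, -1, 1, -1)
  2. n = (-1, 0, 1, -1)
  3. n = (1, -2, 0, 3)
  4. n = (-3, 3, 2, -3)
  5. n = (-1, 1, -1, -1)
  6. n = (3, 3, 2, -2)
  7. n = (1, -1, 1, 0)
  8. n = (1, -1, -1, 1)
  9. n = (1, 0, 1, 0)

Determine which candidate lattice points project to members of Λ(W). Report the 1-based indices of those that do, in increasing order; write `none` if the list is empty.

none

With ζ = e^{iπ/4} the internal vectors are ζ^0,ζ^3,ζ^6,ζ^9.
#1 (-1, -1, 1, -1): internal (-1.0000, -2.4142); octagon support 2.4142 vs apothem 1 → ∉ W
#2 (-1, 0, 1, -1): internal (-1.7071, -1.7071); octagon support 2.4142 vs apothem 1 → ∉ W
#3 (1, -2, 0, 3): internal (4.5355, 0.7071); octagon support 4.5355 vs apothem 1 → ∉ W
#4 (-3, 3, 2, -3): internal (-7.2426, -2.0000); octagon support 7.2426 vs apothem 1 → ∉ W
#5 (-1, 1, -1, -1): internal (-2.4142, 1.0000); octagon support 2.4142 vs apothem 1 → ∉ W
#6 (3, 3, 2, -2): internal (-0.5355, -1.2929); octagon support 1.2929 vs apothem 1 → ∉ W
#7 (1, -1, 1, 0): internal (1.7071, -1.7071); octagon support 2.4142 vs apothem 1 → ∉ W
#8 (1, -1, -1, 1): internal (2.4142, 1.0000); octagon support 2.4142 vs apothem 1 → ∉ W
#9 (1, 0, 1, 0): internal (1.0000, -1.0000); octagon support 1.4142 vs apothem 1 → ∉ W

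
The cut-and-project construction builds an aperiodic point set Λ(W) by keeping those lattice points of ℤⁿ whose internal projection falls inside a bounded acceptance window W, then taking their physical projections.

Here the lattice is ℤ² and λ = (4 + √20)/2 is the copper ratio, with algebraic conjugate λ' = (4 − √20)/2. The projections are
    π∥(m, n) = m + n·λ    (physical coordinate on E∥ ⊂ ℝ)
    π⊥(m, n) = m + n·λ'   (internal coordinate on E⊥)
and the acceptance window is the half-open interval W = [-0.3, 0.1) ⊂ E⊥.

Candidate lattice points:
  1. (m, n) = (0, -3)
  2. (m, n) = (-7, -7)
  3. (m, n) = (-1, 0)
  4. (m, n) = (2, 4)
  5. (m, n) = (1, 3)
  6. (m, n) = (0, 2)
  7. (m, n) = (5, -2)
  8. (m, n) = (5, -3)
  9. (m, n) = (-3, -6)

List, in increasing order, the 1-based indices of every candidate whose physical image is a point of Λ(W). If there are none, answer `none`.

λ' = (4−√20)/2 ≈ -0.2361.
candidate 1: (m,n)=(0,-3) → π∥ = 0-3·λ ≈ -12.7082, π⊥ = 0-3·λ' ≈ 0.7082 ∉ [-0.3, 0.1) ⇒ out
candidate 2: (m,n)=(-7,-7) → π∥ = -7-7·λ ≈ -36.6525, π⊥ = -7-7·λ' ≈ -5.3475 ∉ [-0.3, 0.1) ⇒ out
candidate 3: (m,n)=(-1,0) → π∥ = -1+0·λ ≈ -1.0000, π⊥ = -1+0·λ' ≈ -1.0000 ∉ [-0.3, 0.1) ⇒ out
candidate 4: (m,n)=(2,4) → π∥ = 2+4·λ ≈ 18.9443, π⊥ = 2+4·λ' ≈ 1.0557 ∉ [-0.3, 0.1) ⇒ out
candidate 5: (m,n)=(1,3) → π∥ = 1+3·λ ≈ 13.7082, π⊥ = 1+3·λ' ≈ 0.2918 ∉ [-0.3, 0.1) ⇒ out
candidate 6: (m,n)=(0,2) → π∥ = 0+2·λ ≈ 8.4721, π⊥ = 0+2·λ' ≈ -0.4721 ∉ [-0.3, 0.1) ⇒ out
candidate 7: (m,n)=(5,-2) → π∥ = 5-2·λ ≈ -3.4721, π⊥ = 5-2·λ' ≈ 5.4721 ∉ [-0.3, 0.1) ⇒ out
candidate 8: (m,n)=(5,-3) → π∥ = 5-3·λ ≈ -7.7082, π⊥ = 5-3·λ' ≈ 5.7082 ∉ [-0.3, 0.1) ⇒ out
candidate 9: (m,n)=(-3,-6) → π∥ = -3-6·λ ≈ -28.4164, π⊥ = -3-6·λ' ≈ -1.5836 ∉ [-0.3, 0.1) ⇒ out

none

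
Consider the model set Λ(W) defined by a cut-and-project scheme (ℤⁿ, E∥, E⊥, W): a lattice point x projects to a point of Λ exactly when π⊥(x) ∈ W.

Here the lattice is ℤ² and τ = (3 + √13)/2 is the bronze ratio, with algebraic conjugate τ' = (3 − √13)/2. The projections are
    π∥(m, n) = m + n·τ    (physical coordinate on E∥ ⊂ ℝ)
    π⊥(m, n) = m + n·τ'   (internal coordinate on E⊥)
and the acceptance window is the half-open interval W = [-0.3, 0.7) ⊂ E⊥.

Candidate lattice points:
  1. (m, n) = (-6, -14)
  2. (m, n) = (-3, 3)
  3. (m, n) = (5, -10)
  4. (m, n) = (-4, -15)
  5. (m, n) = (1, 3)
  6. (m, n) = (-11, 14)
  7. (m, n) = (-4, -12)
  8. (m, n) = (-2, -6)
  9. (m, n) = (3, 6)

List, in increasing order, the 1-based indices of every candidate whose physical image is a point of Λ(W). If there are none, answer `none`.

4, 5, 8

Numerically τ ≈ 3.3028 and τ' = −1/τ ≈ -0.3028.
#1 (-6,-14): internal coord -6 + (-14)·τ' = -1.7611; -1.7611 ∉ [-0.3, 0.7) → out
#2 (-3,3): internal coord -3 + (3)·τ' = -3.9083; -3.9083 ∉ [-0.3, 0.7) → out
#3 (5,-10): internal coord 5 + (-10)·τ' = +8.0278; +8.0278 ∉ [-0.3, 0.7) → out
#4 (-4,-15): internal coord -4 + (-15)·τ' = +0.5416; +0.5416 ∈ [-0.3, 0.7) → IN Λ
#5 (1,3): internal coord 1 + (3)·τ' = +0.0917; +0.0917 ∈ [-0.3, 0.7) → IN Λ
#6 (-11,14): internal coord -11 + (14)·τ' = -15.2389; -15.2389 ∉ [-0.3, 0.7) → out
#7 (-4,-12): internal coord -4 + (-12)·τ' = -0.3667; -0.3667 ∉ [-0.3, 0.7) → out
#8 (-2,-6): internal coord -2 + (-6)·τ' = -0.1833; -0.1833 ∈ [-0.3, 0.7) → IN Λ
#9 (3,6): internal coord 3 + (6)·τ' = +1.1833; +1.1833 ∉ [-0.3, 0.7) → out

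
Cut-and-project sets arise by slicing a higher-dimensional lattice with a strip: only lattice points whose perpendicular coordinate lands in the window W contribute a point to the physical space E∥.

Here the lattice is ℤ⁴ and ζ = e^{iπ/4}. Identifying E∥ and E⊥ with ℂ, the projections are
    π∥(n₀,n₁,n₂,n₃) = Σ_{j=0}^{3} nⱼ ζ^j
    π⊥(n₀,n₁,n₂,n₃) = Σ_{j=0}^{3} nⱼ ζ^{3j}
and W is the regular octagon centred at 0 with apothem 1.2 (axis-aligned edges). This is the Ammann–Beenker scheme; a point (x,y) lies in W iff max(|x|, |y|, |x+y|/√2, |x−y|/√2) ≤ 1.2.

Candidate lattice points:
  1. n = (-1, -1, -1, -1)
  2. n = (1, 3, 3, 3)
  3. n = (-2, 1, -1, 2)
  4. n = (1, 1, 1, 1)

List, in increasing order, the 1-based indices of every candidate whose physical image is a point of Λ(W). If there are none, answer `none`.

Internal map: ζ^{3j} for j=0..3 gives (1,0), (−√2/2,√2/2), (0,−1), (√2/2,√2/2).
candidate 1: n = (-1, -1, -1, -1) → π⊥ ≈ (-1.000000, -0.414214); max(|x|,|y|,|x±y|/√2) = 1.000000 ≤ 1.2 ⇒ ∈ W
candidate 2: n = (1, 3, 3, 3) → π⊥ ≈ (+1.000000, +1.242641); max(|x|,|y|,|x±y|/√2) = 1.585786 > 1.2 ⇒ ∉ W
candidate 3: n = (-2, 1, -1, 2) → π⊥ ≈ (-1.292893, +3.121320); max(|x|,|y|,|x±y|/√2) = 3.121320 > 1.2 ⇒ ∉ W
candidate 4: n = (1, 1, 1, 1) → π⊥ ≈ (+1.000000, +0.414214); max(|x|,|y|,|x±y|/√2) = 1.000000 ≤ 1.2 ⇒ ∈ W

1, 4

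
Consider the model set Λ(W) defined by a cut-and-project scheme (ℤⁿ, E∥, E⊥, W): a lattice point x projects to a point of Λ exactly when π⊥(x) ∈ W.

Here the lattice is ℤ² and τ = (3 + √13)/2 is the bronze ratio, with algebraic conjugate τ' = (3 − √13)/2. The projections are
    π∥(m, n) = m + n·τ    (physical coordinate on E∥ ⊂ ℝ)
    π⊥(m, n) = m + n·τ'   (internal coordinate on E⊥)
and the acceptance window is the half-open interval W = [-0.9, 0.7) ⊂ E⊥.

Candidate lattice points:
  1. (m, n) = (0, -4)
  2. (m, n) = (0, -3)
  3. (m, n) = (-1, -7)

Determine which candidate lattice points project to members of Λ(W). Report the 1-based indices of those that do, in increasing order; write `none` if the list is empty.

none

Numerically τ ≈ 3.3028 and τ' = −1/τ ≈ -0.3028.
candidate 1: (m,n)=(0,-4) → π∥ = 0-4·τ ≈ -13.2111, π⊥ = 0-4·τ' ≈ 1.2111 ∉ [-0.9, 0.7) ⇒ out
candidate 2: (m,n)=(0,-3) → π∥ = 0-3·τ ≈ -9.9083, π⊥ = 0-3·τ' ≈ 0.9083 ∉ [-0.9, 0.7) ⇒ out
candidate 3: (m,n)=(-1,-7) → π∥ = -1-7·τ ≈ -24.1194, π⊥ = -1-7·τ' ≈ 1.1194 ∉ [-0.9, 0.7) ⇒ out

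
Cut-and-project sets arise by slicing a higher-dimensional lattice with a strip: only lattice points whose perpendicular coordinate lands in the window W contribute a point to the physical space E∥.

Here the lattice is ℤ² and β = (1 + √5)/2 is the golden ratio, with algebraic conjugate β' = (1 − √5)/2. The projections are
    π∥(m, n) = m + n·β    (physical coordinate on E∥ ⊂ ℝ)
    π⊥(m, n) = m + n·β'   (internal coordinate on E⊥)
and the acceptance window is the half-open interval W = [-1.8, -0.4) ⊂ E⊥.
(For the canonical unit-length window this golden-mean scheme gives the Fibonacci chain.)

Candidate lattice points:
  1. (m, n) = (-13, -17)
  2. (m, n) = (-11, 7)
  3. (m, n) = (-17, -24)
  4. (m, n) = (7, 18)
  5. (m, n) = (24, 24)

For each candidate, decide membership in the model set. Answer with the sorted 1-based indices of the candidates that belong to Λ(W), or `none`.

Numerically β ≈ 1.618034 and β' = −1/β ≈ -0.618034.
#1 (-13,-17): internal coord -13 + (-17)·β' = -2.493422; -2.493422 ∉ [-1.8, -0.4) → out
#2 (-11,7): internal coord -11 + (7)·β' = -15.326238; -15.326238 ∉ [-1.8, -0.4) → out
#3 (-17,-24): internal coord -17 + (-24)·β' = -2.167184; -2.167184 ∉ [-1.8, -0.4) → out
#4 (7,18): internal coord 7 + (18)·β' = -4.124612; -4.124612 ∉ [-1.8, -0.4) → out
#5 (24,24): internal coord 24 + (24)·β' = +9.167184; +9.167184 ∉ [-1.8, -0.4) → out

none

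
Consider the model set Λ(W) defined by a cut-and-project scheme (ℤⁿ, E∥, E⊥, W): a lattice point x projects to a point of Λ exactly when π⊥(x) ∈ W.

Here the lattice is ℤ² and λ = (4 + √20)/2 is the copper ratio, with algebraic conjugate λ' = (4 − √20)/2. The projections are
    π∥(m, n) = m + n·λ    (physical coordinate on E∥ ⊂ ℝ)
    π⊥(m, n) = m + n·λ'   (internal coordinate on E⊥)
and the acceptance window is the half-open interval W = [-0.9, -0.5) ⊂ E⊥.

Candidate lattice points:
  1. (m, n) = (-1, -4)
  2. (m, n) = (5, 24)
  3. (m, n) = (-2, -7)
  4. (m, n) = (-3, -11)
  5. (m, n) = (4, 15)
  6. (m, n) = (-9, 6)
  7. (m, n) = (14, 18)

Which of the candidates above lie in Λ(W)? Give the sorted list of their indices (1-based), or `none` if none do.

2

λ' = (4−√20)/2 ≈ -0.2361.
#1 (-1,-4): internal coord -1 + (-4)·λ' = -0.0557; -0.0557 ∉ [-0.9, -0.5) → out
#2 (5,24): internal coord 5 + (24)·λ' = -0.6656; -0.6656 ∈ [-0.9, -0.5) → IN Λ
#3 (-2,-7): internal coord -2 + (-7)·λ' = -0.3475; -0.3475 ∉ [-0.9, -0.5) → out
#4 (-3,-11): internal coord -3 + (-11)·λ' = -0.4033; -0.4033 ∉ [-0.9, -0.5) → out
#5 (4,15): internal coord 4 + (15)·λ' = +0.4590; +0.4590 ∉ [-0.9, -0.5) → out
#6 (-9,6): internal coord -9 + (6)·λ' = -10.4164; -10.4164 ∉ [-0.9, -0.5) → out
#7 (14,18): internal coord 14 + (18)·λ' = +9.7508; +9.7508 ∉ [-0.9, -0.5) → out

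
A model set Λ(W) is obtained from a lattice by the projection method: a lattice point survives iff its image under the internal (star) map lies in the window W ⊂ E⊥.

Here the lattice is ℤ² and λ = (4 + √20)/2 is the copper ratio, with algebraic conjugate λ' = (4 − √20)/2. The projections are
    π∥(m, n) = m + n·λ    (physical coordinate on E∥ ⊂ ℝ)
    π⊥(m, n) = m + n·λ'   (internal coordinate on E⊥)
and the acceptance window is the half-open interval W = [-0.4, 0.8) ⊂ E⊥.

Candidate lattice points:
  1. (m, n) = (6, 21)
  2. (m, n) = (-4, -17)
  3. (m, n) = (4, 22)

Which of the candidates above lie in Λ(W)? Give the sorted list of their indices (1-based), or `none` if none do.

Numerically λ ≈ 4.236068 and λ' = −1/λ ≈ -0.236068.
[1] lift (6,21): star map gives 1.042572; window check -0.4 ≤ 1.042572 < 0.8 is false → out
[2] lift (-4,-17): star map gives 0.013156; window check -0.4 ≤ 0.013156 < 0.8 is true → IN Λ
[3] lift (4,22): star map gives -1.193496; window check -0.4 ≤ -1.193496 < 0.8 is false → out

2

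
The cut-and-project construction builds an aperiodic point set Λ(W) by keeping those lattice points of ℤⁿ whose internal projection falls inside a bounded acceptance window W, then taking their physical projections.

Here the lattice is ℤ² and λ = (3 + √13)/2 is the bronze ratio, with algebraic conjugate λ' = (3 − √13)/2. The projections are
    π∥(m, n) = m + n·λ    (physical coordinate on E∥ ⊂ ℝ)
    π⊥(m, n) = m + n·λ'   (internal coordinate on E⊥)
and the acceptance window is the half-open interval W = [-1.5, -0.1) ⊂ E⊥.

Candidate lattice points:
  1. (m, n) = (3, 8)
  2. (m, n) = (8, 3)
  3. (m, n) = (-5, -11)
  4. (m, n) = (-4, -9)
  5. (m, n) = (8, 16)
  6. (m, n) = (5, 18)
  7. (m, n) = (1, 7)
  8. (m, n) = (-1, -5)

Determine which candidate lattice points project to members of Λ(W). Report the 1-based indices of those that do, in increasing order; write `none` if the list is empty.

4, 6, 7

λ' = (3−√13)/2 ≈ -0.302776.
[1] lift (3,8): star map gives 0.577795; window check -1.5 ≤ 0.577795 < -0.1 is false → out
[2] lift (8,3): star map gives 7.091673; window check -1.5 ≤ 7.091673 < -0.1 is false → out
[3] lift (-5,-11): star map gives -1.669468; window check -1.5 ≤ -1.669468 < -0.1 is false → out
[4] lift (-4,-9): star map gives -1.275019; window check -1.5 ≤ -1.275019 < -0.1 is true → IN Λ
[5] lift (8,16): star map gives 3.155590; window check -1.5 ≤ 3.155590 < -0.1 is false → out
[6] lift (5,18): star map gives -0.449961; window check -1.5 ≤ -0.449961 < -0.1 is true → IN Λ
[7] lift (1,7): star map gives -1.119429; window check -1.5 ≤ -1.119429 < -0.1 is true → IN Λ
[8] lift (-1,-5): star map gives 0.513878; window check -1.5 ≤ 0.513878 < -0.1 is false → out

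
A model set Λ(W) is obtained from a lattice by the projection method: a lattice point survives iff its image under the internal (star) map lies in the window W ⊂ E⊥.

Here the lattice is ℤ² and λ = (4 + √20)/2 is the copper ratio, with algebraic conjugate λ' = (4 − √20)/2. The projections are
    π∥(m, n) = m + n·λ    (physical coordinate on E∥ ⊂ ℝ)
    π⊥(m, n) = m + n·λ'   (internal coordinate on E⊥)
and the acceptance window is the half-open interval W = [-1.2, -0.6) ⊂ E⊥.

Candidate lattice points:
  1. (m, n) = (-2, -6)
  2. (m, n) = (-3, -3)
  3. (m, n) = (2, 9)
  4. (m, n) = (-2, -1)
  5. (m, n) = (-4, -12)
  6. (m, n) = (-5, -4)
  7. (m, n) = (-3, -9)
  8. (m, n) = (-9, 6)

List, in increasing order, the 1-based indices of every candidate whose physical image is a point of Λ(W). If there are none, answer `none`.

Numerically λ ≈ 4.23607 and λ' = −1/λ ≈ -0.23607.
#1 (-2,-6): internal coord -2 + (-6)·λ' = -0.58359; -0.58359 ∉ [-1.2, -0.6) → out
#2 (-3,-3): internal coord -3 + (-3)·λ' = -2.29180; -2.29180 ∉ [-1.2, -0.6) → out
#3 (2,9): internal coord 2 + (9)·λ' = -0.12461; -0.12461 ∉ [-1.2, -0.6) → out
#4 (-2,-1): internal coord -2 + (-1)·λ' = -1.76393; -1.76393 ∉ [-1.2, -0.6) → out
#5 (-4,-12): internal coord -4 + (-12)·λ' = -1.16718; -1.16718 ∈ [-1.2, -0.6) → IN Λ
#6 (-5,-4): internal coord -5 + (-4)·λ' = -4.05573; -4.05573 ∉ [-1.2, -0.6) → out
#7 (-3,-9): internal coord -3 + (-9)·λ' = -0.87539; -0.87539 ∈ [-1.2, -0.6) → IN Λ
#8 (-9,6): internal coord -9 + (6)·λ' = -10.41641; -10.41641 ∉ [-1.2, -0.6) → out

5, 7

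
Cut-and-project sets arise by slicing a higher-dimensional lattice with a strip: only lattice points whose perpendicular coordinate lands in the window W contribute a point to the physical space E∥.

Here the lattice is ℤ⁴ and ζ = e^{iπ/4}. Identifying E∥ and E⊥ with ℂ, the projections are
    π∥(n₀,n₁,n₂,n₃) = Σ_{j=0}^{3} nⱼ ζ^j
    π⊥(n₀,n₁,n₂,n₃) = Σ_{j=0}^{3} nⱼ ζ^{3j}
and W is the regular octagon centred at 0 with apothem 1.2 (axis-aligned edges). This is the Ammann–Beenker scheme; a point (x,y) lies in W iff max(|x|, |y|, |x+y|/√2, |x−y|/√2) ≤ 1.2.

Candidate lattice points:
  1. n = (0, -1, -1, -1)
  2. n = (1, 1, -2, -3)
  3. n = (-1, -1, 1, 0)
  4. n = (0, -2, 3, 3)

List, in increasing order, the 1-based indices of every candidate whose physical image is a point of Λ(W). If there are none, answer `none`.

1

Internal map: ζ^{3j} for j=0..3 gives (1,0), (−√2/2,√2/2), (0,−1), (√2/2,√2/2).
#1 (0, -1, -1, -1): internal (0.000000, -0.414214); octagon support 0.414214 vs apothem 1.2 → ∈ W
#2 (1, 1, -2, -3): internal (-1.828427, 0.585786); octagon support 1.828427 vs apothem 1.2 → ∉ W
#3 (-1, -1, 1, 0): internal (-0.292893, -1.707107); octagon support 1.707107 vs apothem 1.2 → ∉ W
#4 (0, -2, 3, 3): internal (3.535534, -2.292893); octagon support 4.121320 vs apothem 1.2 → ∉ W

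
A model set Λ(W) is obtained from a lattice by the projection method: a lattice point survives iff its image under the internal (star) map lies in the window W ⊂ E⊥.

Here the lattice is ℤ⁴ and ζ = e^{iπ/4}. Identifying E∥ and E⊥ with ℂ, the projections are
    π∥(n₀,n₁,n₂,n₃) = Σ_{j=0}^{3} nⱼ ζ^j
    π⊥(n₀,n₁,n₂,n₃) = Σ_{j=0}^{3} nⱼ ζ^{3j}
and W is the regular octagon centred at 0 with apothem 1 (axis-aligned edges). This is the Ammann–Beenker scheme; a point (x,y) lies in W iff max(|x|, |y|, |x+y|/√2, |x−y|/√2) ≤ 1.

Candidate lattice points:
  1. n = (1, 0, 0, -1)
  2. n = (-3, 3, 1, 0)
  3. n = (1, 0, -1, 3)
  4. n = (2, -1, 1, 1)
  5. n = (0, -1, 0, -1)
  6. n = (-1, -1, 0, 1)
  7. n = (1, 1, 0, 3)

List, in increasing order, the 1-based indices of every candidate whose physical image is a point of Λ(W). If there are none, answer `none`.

1, 6

With ζ = e^{iπ/4} the internal vectors are ζ^0,ζ^3,ζ^6,ζ^9.
candidate 1: n = (1, 0, 0, -1) → π⊥ ≈ (+0.29289, -0.70711); max(|x|,|y|,|x±y|/√2) = 0.70711 ≤ 1 ⇒ ∈ W
candidate 2: n = (-3, 3, 1, 0) → π⊥ ≈ (-5.12132, +1.12132); max(|x|,|y|,|x±y|/√2) = 5.12132 > 1 ⇒ ∉ W
candidate 3: n = (1, 0, -1, 3) → π⊥ ≈ (+3.12132, +3.12132); max(|x|,|y|,|x±y|/√2) = 4.41421 > 1 ⇒ ∉ W
candidate 4: n = (2, -1, 1, 1) → π⊥ ≈ (+3.41421, -1.00000); max(|x|,|y|,|x±y|/√2) = 3.41421 > 1 ⇒ ∉ W
candidate 5: n = (0, -1, 0, -1) → π⊥ ≈ (+0.00000, -1.41421); max(|x|,|y|,|x±y|/√2) = 1.41421 > 1 ⇒ ∉ W
candidate 6: n = (-1, -1, 0, 1) → π⊥ ≈ (+0.41421, +0.00000); max(|x|,|y|,|x±y|/√2) = 0.41421 ≤ 1 ⇒ ∈ W
candidate 7: n = (1, 1, 0, 3) → π⊥ ≈ (+2.41421, +2.82843); max(|x|,|y|,|x±y|/√2) = 3.70711 > 1 ⇒ ∉ W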